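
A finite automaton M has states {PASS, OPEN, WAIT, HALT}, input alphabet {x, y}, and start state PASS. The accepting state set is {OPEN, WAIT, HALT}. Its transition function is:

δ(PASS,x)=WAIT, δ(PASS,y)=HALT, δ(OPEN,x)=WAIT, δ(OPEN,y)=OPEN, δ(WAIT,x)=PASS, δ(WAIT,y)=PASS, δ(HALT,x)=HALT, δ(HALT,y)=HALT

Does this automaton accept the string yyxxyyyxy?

PASS → HALT → HALT → HALT → HALT → HALT → HALT → HALT → HALT → HALT
End state HALT is accepting.

Yes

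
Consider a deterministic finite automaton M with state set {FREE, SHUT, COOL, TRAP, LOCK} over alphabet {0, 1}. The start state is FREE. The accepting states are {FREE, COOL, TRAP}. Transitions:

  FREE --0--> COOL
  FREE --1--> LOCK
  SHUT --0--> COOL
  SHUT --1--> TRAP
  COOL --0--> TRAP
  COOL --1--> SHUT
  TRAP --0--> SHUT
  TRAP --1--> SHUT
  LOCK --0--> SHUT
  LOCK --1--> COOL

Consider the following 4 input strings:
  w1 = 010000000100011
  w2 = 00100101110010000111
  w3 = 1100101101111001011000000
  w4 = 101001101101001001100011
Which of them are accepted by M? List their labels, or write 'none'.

w1:
  start at FREE
  read '0': FREE → COOL
  read '1': COOL → SHUT
  read '0': SHUT → COOL
  read '0': COOL → TRAP
  read '0': TRAP → SHUT
  read '0': SHUT → COOL
  read '0': COOL → TRAP
  read '0': TRAP → SHUT
  read '0': SHUT → COOL
  read '1': COOL → SHUT
  read '0': SHUT → COOL
  read '0': COOL → TRAP
  read '0': TRAP → SHUT
  read '1': SHUT → TRAP
  read '1': TRAP → SHUT
  end SHUT, rejected
w2:
  start at FREE
  read '0': FREE → COOL
  read '0': COOL → TRAP
  read '1': TRAP → SHUT
  read '0': SHUT → COOL
  read '0': COOL → TRAP
  read '1': TRAP → SHUT
  read '0': SHUT → COOL
  read '1': COOL → SHUT
  read '1': SHUT → TRAP
  read '1': TRAP → SHUT
  read '0': SHUT → COOL
  read '0': COOL → TRAP
  read '1': TRAP → SHUT
  read '0': SHUT → COOL
  read '0': COOL → TRAP
  read '0': TRAP → SHUT
  read '0': SHUT → COOL
  read '1': COOL → SHUT
  read '1': SHUT → TRAP
  read '1': TRAP → SHUT
  end SHUT, rejected
w3:
  start at FREE
  read '1': FREE → LOCK
  read '1': LOCK → COOL
  read '0': COOL → TRAP
  read '0': TRAP → SHUT
  read '1': SHUT → TRAP
  read '0': TRAP → SHUT
  read '1': SHUT → TRAP
  read '1': TRAP → SHUT
  read '0': SHUT → COOL
  read '1': COOL → SHUT
  read '1': SHUT → TRAP
  read '1': TRAP → SHUT
  read '1': SHUT → TRAP
  read '0': TRAP → SHUT
  read '0': SHUT → COOL
  read '1': COOL → SHUT
  read '0': SHUT → COOL
  read '1': COOL → SHUT
  read '1': SHUT → TRAP
  read '0': TRAP → SHUT
  read '0': SHUT → COOL
  read '0': COOL → TRAP
  read '0': TRAP → SHUT
  read '0': SHUT → COOL
  read '0': COOL → TRAP
  end TRAP, accepted
w4:
  start at FREE
  read '1': FREE → LOCK
  read '0': LOCK → SHUT
  read '1': SHUT → TRAP
  read '0': TRAP → SHUT
  read '0': SHUT → COOL
  read '1': COOL → SHUT
  read '1': SHUT → TRAP
  read '0': TRAP → SHUT
  read '1': SHUT → TRAP
  read '1': TRAP → SHUT
  read '0': SHUT → COOL
  read '1': COOL → SHUT
  read '0': SHUT → COOL
  read '0': COOL → TRAP
  read '1': TRAP → SHUT
  read '0': SHUT → COOL
  read '0': COOL → TRAP
  read '1': TRAP → SHUT
  read '1': SHUT → TRAP
  read '0': TRAP → SHUT
  read '0': SHUT → COOL
  read '0': COOL → TRAP
  read '1': TRAP → SHUT
  read '1': SHUT → TRAP
  end TRAP, accepted

w3, w4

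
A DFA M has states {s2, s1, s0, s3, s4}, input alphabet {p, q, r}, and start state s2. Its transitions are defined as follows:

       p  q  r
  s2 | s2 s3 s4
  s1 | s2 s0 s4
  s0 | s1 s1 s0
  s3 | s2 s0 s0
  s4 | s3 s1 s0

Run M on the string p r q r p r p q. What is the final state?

s2 → s2 → s4 → s1 → s4 → s3 → s0 → s1 → s0

s0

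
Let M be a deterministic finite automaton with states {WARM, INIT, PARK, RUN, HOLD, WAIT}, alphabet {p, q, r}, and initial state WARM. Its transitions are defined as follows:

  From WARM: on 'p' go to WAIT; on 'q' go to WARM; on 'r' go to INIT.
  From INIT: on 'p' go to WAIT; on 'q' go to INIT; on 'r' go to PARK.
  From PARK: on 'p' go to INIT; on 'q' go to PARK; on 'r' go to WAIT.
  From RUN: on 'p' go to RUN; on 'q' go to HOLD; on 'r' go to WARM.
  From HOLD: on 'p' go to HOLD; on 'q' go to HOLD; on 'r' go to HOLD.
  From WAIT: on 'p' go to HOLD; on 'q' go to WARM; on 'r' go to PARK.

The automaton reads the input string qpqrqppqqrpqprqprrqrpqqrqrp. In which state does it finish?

WARM → WARM → WAIT → WARM → INIT → INIT → WAIT → HOLD → HOLD → HOLD → HOLD → HOLD → HOLD → HOLD → HOLD → HOLD → HOLD → HOLD → HOLD → HOLD → HOLD → HOLD → HOLD → HOLD → HOLD → HOLD → HOLD → HOLD

HOLD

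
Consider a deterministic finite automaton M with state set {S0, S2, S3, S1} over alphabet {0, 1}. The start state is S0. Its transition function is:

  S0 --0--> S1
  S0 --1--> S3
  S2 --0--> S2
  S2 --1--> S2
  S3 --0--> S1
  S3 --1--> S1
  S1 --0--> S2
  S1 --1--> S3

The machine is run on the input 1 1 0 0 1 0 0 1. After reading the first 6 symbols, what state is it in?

Trace: S0 -1-> S3 -1-> S1 -0-> S2 -0-> S2 -1-> S2 -0-> S2
After 6 symbols: S2.

S2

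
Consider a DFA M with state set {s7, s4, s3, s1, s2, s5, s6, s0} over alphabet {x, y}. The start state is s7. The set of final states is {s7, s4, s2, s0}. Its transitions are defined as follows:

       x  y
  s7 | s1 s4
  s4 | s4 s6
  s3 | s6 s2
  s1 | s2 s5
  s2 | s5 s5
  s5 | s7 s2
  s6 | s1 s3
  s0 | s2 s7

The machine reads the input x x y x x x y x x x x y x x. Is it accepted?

Yes

start at s7
read 'x': s7 → s1
read 'x': s1 → s2
read 'y': s2 → s5
read 'x': s5 → s7
read 'x': s7 → s1
read 'x': s1 → s2
read 'y': s2 → s5
read 'x': s5 → s7
read 'x': s7 → s1
read 'x': s1 → s2
read 'x': s2 → s5
read 'y': s5 → s2
read 'x': s2 → s5
read 'x': s5 → s7
End state s7 is accepting.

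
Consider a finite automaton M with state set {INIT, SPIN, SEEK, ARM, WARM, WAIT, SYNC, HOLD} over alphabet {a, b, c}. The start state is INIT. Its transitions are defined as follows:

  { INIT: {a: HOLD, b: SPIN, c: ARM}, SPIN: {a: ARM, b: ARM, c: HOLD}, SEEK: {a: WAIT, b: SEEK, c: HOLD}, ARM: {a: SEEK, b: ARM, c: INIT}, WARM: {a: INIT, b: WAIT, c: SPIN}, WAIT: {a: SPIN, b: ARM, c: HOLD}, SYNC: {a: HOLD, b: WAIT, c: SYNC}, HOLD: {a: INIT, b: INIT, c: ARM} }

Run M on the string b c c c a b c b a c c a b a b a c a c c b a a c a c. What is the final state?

ARM

start at INIT
read 'b': INIT → SPIN
read 'c': SPIN → HOLD
read 'c': HOLD → ARM
read 'c': ARM → INIT
read 'a': INIT → HOLD
read 'b': HOLD → INIT
read 'c': INIT → ARM
read 'b': ARM → ARM
read 'a': ARM → SEEK
read 'c': SEEK → HOLD
read 'c': HOLD → ARM
read 'a': ARM → SEEK
read 'b': SEEK → SEEK
read 'a': SEEK → WAIT
read 'b': WAIT → ARM
read 'a': ARM → SEEK
read 'c': SEEK → HOLD
read 'a': HOLD → INIT
read 'c': INIT → ARM
read 'c': ARM → INIT
read 'b': INIT → SPIN
read 'a': SPIN → ARM
read 'a': ARM → SEEK
read 'c': SEEK → HOLD
read 'a': HOLD → INIT
read 'c': INIT → ARM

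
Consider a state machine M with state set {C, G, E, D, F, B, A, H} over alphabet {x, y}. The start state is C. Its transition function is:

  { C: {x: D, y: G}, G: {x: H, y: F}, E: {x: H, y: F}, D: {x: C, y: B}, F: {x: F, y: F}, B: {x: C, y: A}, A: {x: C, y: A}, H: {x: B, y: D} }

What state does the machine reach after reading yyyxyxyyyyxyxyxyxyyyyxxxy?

C → G → F → F → F → F → F → F → F → F → F → F → F → F → F → F → F → F → F → F → F → F → F → F → F → F

F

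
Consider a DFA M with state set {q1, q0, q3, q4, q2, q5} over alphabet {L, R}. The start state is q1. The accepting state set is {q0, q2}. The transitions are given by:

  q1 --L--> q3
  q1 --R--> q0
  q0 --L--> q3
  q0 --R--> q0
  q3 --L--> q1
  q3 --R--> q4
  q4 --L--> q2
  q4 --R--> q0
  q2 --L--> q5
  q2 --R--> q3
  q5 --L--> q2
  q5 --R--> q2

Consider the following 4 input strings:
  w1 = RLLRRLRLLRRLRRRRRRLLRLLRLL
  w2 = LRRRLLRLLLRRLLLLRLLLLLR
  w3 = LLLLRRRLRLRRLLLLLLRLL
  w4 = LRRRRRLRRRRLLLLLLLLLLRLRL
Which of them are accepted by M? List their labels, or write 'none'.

w3, w4

w1: Trace: q1 -R-> q0 -L-> q3 -L-> q1 -R-> q0 -R-> q0 -L-> q3 -R-> q4 -L-> q2 -L-> q5 -R-> q2 -R-> q3 -L-> q1 -R-> q0 -R-> q0 -R-> q0 -R-> q0 -R-> q0 -R-> q0 -L-> q3 -L-> q1 -R-> q0 -L-> q3 -L-> q1 -R-> q0 -L-> q3 -L-> q1  → end q1, rejected
w2: Trace: q1 -L-> q3 -R-> q4 -R-> q0 -R-> q0 -L-> q3 -L-> q1 -R-> q0 -L-> q3 -L-> q1 -L-> q3 -R-> q4 -R-> q0 -L-> q3 -L-> q1 -L-> q3 -L-> q1 -R-> q0 -L-> q3 -L-> q1 -L-> q3 -L-> q1 -L-> q3 -R-> q4  → end q4, rejected
w3: Trace: q1 -L-> q3 -L-> q1 -L-> q3 -L-> q1 -R-> q0 -R-> q0 -R-> q0 -L-> q3 -R-> q4 -L-> q2 -R-> q3 -R-> q4 -L-> q2 -L-> q5 -L-> q2 -L-> q5 -L-> q2 -L-> q5 -R-> q2 -L-> q5 -L-> q2  → end q2, accepted
w4: Trace: q1 -L-> q3 -R-> q4 -R-> q0 -R-> q0 -R-> q0 -R-> q0 -L-> q3 -R-> q4 -R-> q0 -R-> q0 -R-> q0 -L-> q3 -L-> q1 -L-> q3 -L-> q1 -L-> q3 -L-> q1 -L-> q3 -L-> q1 -L-> q3 -L-> q1 -R-> q0 -L-> q3 -R-> q4 -L-> q2  → end q2, accepted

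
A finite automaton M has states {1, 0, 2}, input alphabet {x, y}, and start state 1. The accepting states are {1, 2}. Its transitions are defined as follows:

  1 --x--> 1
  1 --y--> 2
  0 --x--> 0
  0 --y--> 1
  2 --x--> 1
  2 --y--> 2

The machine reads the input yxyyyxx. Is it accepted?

start at 1
read 'y': 1 → 2
read 'x': 2 → 1
read 'y': 1 → 2
read 'y': 2 → 2
read 'y': 2 → 2
read 'x': 2 → 1
read 'x': 1 → 1
End state 1 is accepting.

Yes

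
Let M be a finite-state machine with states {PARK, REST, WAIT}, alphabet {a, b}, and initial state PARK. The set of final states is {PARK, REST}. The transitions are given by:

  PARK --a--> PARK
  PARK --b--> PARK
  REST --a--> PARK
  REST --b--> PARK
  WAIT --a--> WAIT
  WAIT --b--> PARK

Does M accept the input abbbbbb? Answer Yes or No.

Yes

Trace: PARK -a-> PARK -b-> PARK -b-> PARK -b-> PARK -b-> PARK -b-> PARK -b-> PARK
End state PARK is accepting.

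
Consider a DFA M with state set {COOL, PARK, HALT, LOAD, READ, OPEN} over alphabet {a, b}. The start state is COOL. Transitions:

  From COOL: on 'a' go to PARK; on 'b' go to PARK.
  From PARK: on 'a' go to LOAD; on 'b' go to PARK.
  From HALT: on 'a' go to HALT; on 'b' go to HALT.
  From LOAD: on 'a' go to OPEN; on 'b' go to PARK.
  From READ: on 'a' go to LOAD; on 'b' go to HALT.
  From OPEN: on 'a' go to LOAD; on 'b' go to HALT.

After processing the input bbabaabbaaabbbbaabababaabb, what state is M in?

start at COOL
read 'b': COOL → PARK
read 'b': PARK → PARK
read 'a': PARK → LOAD
read 'b': LOAD → PARK
read 'a': PARK → LOAD
read 'a': LOAD → OPEN
read 'b': OPEN → HALT
read 'b': HALT → HALT
read 'a': HALT → HALT
read 'a': HALT → HALT
read 'a': HALT → HALT
read 'b': HALT → HALT
read 'b': HALT → HALT
read 'b': HALT → HALT
read 'b': HALT → HALT
read 'a': HALT → HALT
read 'a': HALT → HALT
read 'b': HALT → HALT
read 'a': HALT → HALT
read 'b': HALT → HALT
read 'a': HALT → HALT
read 'b': HALT → HALT
read 'a': HALT → HALT
read 'a': HALT → HALT
read 'b': HALT → HALT
read 'b': HALT → HALT

HALT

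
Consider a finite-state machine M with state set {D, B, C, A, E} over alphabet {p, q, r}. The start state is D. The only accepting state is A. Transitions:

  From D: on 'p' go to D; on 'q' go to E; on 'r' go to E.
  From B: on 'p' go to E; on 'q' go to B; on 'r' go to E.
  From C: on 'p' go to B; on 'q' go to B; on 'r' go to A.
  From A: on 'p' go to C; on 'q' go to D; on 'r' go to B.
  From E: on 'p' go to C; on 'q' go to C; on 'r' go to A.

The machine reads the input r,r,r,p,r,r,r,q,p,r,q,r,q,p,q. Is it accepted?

Trace: D -r-> E -r-> A -r-> B -p-> E -r-> A -r-> B -r-> E -q-> C -p-> B -r-> E -q-> C -r-> A -q-> D -p-> D -q-> E
End state E is not accepting.

No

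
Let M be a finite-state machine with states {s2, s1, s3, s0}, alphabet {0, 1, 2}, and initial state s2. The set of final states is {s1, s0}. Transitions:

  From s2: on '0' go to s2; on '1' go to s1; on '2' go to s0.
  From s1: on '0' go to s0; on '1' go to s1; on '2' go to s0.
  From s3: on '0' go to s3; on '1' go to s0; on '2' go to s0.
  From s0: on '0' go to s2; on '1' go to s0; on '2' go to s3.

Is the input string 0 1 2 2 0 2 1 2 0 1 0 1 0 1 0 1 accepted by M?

start at s2
read '0': s2 → s2
read '1': s2 → s1
read '2': s1 → s0
read '2': s0 → s3
read '0': s3 → s3
read '2': s3 → s0
read '1': s0 → s0
read '2': s0 → s3
read '0': s3 → s3
read '1': s3 → s0
read '0': s0 → s2
read '1': s2 → s1
read '0': s1 → s0
read '1': s0 → s0
read '0': s0 → s2
read '1': s2 → s1
End state s1 is accepting.

Yes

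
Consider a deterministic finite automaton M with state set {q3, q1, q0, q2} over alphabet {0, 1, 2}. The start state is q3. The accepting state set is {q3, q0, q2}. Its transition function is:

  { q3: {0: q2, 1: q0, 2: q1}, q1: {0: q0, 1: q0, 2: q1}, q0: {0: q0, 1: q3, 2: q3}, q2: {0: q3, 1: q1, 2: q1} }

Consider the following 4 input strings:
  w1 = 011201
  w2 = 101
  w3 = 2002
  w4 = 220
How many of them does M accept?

w1: Trace: q3 -0-> q2 -1-> q1 -1-> q0 -2-> q3 -0-> q2 -1-> q1  → end q1, rejected
w2: Trace: q3 -1-> q0 -0-> q0 -1-> q3  → end q3, accepted
w3: Trace: q3 -2-> q1 -0-> q0 -0-> q0 -2-> q3  → end q3, accepted
w4: Trace: q3 -2-> q1 -2-> q1 -0-> q0  → end q0, accepted

3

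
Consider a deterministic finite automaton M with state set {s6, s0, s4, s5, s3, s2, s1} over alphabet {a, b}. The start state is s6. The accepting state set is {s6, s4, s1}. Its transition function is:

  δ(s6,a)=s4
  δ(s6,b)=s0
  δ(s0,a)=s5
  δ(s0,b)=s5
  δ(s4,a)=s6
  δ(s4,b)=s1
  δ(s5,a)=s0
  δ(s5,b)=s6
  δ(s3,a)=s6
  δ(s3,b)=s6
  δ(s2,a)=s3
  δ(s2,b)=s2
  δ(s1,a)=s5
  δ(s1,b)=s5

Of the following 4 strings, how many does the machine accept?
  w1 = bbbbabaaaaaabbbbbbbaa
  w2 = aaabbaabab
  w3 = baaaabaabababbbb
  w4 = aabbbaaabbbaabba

2

w1: Trace: s6 -b-> s0 -b-> s5 -b-> s6 -b-> s0 -a-> s5 -b-> s6 -a-> s4 -a-> s6 -a-> s4 -a-> s6 -a-> s4 -a-> s6 -b-> s0 -b-> s5 -b-> s6 -b-> s0 -b-> s5 -b-> s6 -b-> s0 -a-> s5 -a-> s0  → end s0, rejected
w2: Trace: s6 -a-> s4 -a-> s6 -a-> s4 -b-> s1 -b-> s5 -a-> s0 -a-> s5 -b-> s6 -a-> s4 -b-> s1  → end s1, accepted
w3: Trace: s6 -b-> s0 -a-> s5 -a-> s0 -a-> s5 -a-> s0 -b-> s5 -a-> s0 -a-> s5 -b-> s6 -a-> s4 -b-> s1 -a-> s5 -b-> s6 -b-> s0 -b-> s5 -b-> s6  → end s6, accepted
w4: Trace: s6 -a-> s4 -a-> s6 -b-> s0 -b-> s5 -b-> s6 -a-> s4 -a-> s6 -a-> s4 -b-> s1 -b-> s5 -b-> s6 -a-> s4 -a-> s6 -b-> s0 -b-> s5 -a-> s0  → end s0, rejected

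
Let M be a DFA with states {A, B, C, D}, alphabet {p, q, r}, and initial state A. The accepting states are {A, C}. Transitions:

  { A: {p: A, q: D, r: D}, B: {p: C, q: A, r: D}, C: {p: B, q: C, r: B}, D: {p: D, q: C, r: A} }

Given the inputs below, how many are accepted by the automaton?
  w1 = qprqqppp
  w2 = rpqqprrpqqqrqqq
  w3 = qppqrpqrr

1

w1:
  start at A
  read 'q': A → D
  read 'p': D → D
  read 'r': D → A
  read 'q': A → D
  read 'q': D → C
  read 'p': C → B
  read 'p': B → C
  read 'p': C → B
  end B, rejected
w2:
  start at A
  read 'r': A → D
  read 'p': D → D
  read 'q': D → C
  read 'q': C → C
  read 'p': C → B
  read 'r': B → D
  read 'r': D → A
  read 'p': A → A
  read 'q': A → D
  read 'q': D → C
  read 'q': C → C
  read 'r': C → B
  read 'q': B → A
  read 'q': A → D
  read 'q': D → C
  end C, accepted
w3:
  start at A
  read 'q': A → D
  read 'p': D → D
  read 'p': D → D
  read 'q': D → C
  read 'r': C → B
  read 'p': B → C
  read 'q': C → C
  read 'r': C → B
  read 'r': B → D
  end D, rejected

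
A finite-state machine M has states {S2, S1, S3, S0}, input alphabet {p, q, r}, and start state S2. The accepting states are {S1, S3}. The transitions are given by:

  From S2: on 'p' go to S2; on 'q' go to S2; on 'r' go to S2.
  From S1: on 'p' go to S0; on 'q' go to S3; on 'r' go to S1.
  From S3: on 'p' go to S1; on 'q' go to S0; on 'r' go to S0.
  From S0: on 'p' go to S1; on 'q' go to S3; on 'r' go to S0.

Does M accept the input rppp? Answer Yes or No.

No

start at S2
read 'r': S2 → S2
read 'p': S2 → S2
read 'p': S2 → S2
read 'p': S2 → S2
End state S2 is not accepting.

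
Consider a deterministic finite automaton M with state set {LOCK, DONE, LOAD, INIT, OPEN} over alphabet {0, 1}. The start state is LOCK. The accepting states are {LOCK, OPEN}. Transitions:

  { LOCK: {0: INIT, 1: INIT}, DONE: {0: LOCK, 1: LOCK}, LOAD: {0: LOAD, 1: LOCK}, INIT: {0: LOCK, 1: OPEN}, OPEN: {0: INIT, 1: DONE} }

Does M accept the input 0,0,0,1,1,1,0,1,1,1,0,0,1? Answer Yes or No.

No

LOCK → INIT → LOCK → INIT → OPEN → DONE → LOCK → INIT → OPEN → DONE → LOCK → INIT → LOCK → INIT
End state INIT is not accepting.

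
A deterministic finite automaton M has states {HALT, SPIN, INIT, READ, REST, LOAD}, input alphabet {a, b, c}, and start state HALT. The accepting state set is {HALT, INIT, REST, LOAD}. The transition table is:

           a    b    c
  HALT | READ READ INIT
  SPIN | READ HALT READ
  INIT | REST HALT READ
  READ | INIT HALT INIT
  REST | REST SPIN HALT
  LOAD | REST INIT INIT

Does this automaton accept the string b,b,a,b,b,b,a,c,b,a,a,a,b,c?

No

Trace: HALT -b-> READ -b-> HALT -a-> READ -b-> HALT -b-> READ -b-> HALT -a-> READ -c-> INIT -b-> HALT -a-> READ -a-> INIT -a-> REST -b-> SPIN -c-> READ
End state READ is not accepting.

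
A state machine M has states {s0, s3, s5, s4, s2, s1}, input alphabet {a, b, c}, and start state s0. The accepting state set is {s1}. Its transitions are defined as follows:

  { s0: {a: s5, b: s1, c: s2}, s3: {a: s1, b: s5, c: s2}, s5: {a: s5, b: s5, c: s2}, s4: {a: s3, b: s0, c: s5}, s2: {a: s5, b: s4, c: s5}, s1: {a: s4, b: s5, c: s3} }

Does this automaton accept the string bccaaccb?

No

Trace: s0 -b-> s1 -c-> s3 -c-> s2 -a-> s5 -a-> s5 -c-> s2 -c-> s5 -b-> s5
End state s5 is not accepting.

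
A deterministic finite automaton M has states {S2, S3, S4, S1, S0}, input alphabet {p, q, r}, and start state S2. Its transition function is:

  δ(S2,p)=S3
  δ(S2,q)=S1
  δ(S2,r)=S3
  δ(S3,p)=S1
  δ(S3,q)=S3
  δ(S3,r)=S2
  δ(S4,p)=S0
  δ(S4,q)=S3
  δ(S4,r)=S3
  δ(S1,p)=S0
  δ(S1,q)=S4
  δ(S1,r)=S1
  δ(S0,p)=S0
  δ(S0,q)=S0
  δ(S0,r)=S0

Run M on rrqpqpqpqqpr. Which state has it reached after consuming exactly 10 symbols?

Trace: S2 -r-> S3 -r-> S2 -q-> S1 -p-> S0 -q-> S0 -p-> S0 -q-> S0 -p-> S0 -q-> S0 -q-> S0
After 10 symbols: S0.

S0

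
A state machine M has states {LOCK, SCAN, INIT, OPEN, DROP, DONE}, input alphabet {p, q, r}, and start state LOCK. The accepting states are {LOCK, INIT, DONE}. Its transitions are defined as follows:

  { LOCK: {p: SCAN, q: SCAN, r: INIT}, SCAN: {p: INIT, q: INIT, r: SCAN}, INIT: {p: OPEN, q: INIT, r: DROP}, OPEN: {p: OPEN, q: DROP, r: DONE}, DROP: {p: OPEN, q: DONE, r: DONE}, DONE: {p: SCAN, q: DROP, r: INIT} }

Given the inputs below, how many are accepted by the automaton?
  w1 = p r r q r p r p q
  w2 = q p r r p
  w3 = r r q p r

w1:
  start at LOCK
  read 'p': LOCK → SCAN
  read 'r': SCAN → SCAN
  read 'r': SCAN → SCAN
  read 'q': SCAN → INIT
  read 'r': INIT → DROP
  read 'p': DROP → OPEN
  read 'r': OPEN → DONE
  read 'p': DONE → SCAN
  read 'q': SCAN → INIT
  end INIT, accepted
w2:
  start at LOCK
  read 'q': LOCK → SCAN
  read 'p': SCAN → INIT
  read 'r': INIT → DROP
  read 'r': DROP → DONE
  read 'p': DONE → SCAN
  end SCAN, rejected
w3:
  start at LOCK
  read 'r': LOCK → INIT
  read 'r': INIT → DROP
  read 'q': DROP → DONE
  read 'p': DONE → SCAN
  read 'r': SCAN → SCAN
  end SCAN, rejected

1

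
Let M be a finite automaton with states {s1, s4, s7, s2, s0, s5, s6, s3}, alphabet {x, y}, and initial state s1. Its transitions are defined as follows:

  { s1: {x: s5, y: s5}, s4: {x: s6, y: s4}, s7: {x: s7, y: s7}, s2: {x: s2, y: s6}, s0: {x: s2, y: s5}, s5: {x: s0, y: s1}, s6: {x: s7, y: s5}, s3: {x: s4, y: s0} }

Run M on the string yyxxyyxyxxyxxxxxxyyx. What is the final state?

start at s1
read 'y': s1 → s5
read 'y': s5 → s1
read 'x': s1 → s5
read 'x': s5 → s0
read 'y': s0 → s5
read 'y': s5 → s1
read 'x': s1 → s5
read 'y': s5 → s1
read 'x': s1 → s5
read 'x': s5 → s0
read 'y': s0 → s5
read 'x': s5 → s0
read 'x': s0 → s2
read 'x': s2 → s2
read 'x': s2 → s2
read 'x': s2 → s2
read 'x': s2 → s2
read 'y': s2 → s6
read 'y': s6 → s5
read 'x': s5 → s0

s0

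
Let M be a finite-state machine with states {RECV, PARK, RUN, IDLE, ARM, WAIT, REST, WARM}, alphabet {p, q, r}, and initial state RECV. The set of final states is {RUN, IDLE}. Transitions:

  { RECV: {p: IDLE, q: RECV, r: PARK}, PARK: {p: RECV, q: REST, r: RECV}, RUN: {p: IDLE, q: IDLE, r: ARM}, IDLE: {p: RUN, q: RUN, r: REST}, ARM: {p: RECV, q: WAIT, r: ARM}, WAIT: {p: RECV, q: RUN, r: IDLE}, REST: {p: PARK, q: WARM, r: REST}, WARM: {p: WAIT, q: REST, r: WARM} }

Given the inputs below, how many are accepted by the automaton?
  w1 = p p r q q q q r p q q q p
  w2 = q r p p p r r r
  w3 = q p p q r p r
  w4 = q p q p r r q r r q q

1

w1: RECV → IDLE → RUN → ARM → WAIT → RUN → IDLE → RUN → ARM → RECV → RECV → RECV → RECV → IDLE  → end IDLE, accepted
w2: RECV → RECV → PARK → RECV → IDLE → RUN → ARM → ARM → ARM  → end ARM, rejected
w3: RECV → RECV → IDLE → RUN → IDLE → REST → PARK → RECV  → end RECV, rejected
w4: RECV → RECV → IDLE → RUN → IDLE → REST → REST → WARM → WARM → WARM → REST → WARM  → end WARM, rejected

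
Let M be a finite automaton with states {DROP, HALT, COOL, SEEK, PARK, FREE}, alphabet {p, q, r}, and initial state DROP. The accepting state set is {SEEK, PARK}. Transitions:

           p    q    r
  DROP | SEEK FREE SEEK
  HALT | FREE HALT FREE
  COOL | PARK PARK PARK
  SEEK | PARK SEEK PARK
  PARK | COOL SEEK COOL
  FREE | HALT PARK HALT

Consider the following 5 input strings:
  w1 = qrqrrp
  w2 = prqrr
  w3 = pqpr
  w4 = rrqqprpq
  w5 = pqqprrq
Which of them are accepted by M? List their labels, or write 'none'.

w1: DROP → FREE → HALT → HALT → FREE → HALT → FREE  → end FREE, rejected
w2: DROP → SEEK → PARK → SEEK → PARK → COOL  → end COOL, rejected
w3: DROP → SEEK → SEEK → PARK → COOL  → end COOL, rejected
w4: DROP → SEEK → PARK → SEEK → SEEK → PARK → COOL → PARK → SEEK  → end SEEK, accepted
w5: DROP → SEEK → SEEK → SEEK → PARK → COOL → PARK → SEEK  → end SEEK, accepted

w4, w5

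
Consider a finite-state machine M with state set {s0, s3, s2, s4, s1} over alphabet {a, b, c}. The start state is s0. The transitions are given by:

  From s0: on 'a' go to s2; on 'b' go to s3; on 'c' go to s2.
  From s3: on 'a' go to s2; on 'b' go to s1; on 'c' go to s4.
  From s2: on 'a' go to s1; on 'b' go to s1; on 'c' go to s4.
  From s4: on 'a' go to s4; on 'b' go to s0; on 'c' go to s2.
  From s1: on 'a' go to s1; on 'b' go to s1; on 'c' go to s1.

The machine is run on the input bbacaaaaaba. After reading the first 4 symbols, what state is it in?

Trace: s0 -b-> s3 -b-> s1 -a-> s1 -c-> s1
After 4 symbols: s1.

s1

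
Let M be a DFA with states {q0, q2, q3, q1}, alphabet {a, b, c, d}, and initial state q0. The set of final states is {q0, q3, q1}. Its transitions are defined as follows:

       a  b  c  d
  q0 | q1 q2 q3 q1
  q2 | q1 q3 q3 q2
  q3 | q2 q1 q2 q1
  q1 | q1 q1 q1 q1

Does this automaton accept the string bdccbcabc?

Yes

q0 → q2 → q2 → q3 → q2 → q3 → q2 → q1 → q1 → q1
End state q1 is accepting.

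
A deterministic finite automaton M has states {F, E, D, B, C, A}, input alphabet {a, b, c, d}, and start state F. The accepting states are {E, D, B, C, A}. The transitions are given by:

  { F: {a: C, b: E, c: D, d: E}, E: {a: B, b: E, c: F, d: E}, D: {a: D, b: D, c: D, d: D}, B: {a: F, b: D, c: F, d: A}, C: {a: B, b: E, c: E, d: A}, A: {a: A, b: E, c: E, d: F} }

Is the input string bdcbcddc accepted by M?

F → E → E → F → E → F → E → E → F
End state F is not accepting.

No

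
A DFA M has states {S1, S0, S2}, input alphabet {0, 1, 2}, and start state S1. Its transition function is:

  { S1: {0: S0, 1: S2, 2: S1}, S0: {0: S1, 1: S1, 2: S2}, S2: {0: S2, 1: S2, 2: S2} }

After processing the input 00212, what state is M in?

S2

S1 → S0 → S1 → S1 → S2 → S2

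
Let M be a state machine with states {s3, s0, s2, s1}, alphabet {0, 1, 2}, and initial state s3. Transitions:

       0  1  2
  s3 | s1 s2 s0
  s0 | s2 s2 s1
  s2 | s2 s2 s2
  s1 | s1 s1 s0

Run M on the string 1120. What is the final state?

s2

start at s3
read '1': s3 → s2
read '1': s2 → s2
read '2': s2 → s2
read '0': s2 → s2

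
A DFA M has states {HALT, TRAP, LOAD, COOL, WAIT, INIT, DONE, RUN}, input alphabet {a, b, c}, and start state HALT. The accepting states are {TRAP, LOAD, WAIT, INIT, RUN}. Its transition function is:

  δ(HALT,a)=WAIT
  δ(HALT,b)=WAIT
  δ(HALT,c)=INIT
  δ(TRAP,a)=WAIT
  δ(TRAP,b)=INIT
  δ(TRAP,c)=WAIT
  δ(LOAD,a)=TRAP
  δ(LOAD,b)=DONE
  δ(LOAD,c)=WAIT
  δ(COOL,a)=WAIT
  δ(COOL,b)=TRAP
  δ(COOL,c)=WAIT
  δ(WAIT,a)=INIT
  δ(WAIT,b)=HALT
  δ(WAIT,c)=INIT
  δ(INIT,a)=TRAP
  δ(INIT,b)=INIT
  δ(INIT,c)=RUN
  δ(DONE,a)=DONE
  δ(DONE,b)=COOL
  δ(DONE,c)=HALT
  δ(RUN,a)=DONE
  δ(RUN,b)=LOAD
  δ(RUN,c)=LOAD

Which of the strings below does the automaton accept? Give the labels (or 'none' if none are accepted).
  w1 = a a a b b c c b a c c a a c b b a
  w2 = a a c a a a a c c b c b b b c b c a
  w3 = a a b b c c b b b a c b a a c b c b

w1, w2, w3

w1: Trace: HALT -a-> WAIT -a-> INIT -a-> TRAP -b-> INIT -b-> INIT -c-> RUN -c-> LOAD -b-> DONE -a-> DONE -c-> HALT -c-> INIT -a-> TRAP -a-> WAIT -c-> INIT -b-> INIT -b-> INIT -a-> TRAP  → end TRAP, accepted
w2: Trace: HALT -a-> WAIT -a-> INIT -c-> RUN -a-> DONE -a-> DONE -a-> DONE -a-> DONE -c-> HALT -c-> INIT -b-> INIT -c-> RUN -b-> LOAD -b-> DONE -b-> COOL -c-> WAIT -b-> HALT -c-> INIT -a-> TRAP  → end TRAP, accepted
w3: Trace: HALT -a-> WAIT -a-> INIT -b-> INIT -b-> INIT -c-> RUN -c-> LOAD -b-> DONE -b-> COOL -b-> TRAP -a-> WAIT -c-> INIT -b-> INIT -a-> TRAP -a-> WAIT -c-> INIT -b-> INIT -c-> RUN -b-> LOAD  → end LOAD, accepted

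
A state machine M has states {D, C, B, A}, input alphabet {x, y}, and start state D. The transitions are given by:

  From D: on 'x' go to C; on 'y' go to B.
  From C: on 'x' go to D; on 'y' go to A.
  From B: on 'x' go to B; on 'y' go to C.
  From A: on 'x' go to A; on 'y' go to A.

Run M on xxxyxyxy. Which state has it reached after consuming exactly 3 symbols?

D → C → D → C
After 3 symbols: C.

C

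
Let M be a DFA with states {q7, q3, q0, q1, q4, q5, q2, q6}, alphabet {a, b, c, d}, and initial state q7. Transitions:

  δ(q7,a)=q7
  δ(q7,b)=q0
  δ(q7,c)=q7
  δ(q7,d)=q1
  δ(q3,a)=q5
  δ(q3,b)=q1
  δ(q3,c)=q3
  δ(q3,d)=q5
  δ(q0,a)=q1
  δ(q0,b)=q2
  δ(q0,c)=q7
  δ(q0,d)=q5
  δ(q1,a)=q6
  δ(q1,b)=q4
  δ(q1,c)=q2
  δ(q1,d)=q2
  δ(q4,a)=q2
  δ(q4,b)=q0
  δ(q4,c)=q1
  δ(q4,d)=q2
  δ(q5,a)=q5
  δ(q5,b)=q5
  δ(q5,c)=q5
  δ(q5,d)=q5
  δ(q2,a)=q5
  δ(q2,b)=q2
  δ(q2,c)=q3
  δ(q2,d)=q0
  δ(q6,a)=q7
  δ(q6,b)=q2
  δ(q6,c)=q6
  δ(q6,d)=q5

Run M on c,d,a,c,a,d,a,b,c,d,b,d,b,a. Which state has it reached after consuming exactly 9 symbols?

q3

Trace: q7 -c-> q7 -d-> q1 -a-> q6 -c-> q6 -a-> q7 -d-> q1 -a-> q6 -b-> q2 -c-> q3
After 9 symbols: q3.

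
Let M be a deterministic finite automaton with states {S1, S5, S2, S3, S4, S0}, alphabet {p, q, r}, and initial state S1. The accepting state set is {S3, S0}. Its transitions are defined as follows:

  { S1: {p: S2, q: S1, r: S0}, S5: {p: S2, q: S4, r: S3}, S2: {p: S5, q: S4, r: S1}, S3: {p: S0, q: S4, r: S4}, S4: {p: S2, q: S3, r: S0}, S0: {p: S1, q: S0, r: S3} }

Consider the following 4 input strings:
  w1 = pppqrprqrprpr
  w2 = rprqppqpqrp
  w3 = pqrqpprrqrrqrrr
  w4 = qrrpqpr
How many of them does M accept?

w1: Trace: S1 -p-> S2 -p-> S5 -p-> S2 -q-> S4 -r-> S0 -p-> S1 -r-> S0 -q-> S0 -r-> S3 -p-> S0 -r-> S3 -p-> S0 -r-> S3  → end S3, accepted
w2: Trace: S1 -r-> S0 -p-> S1 -r-> S0 -q-> S0 -p-> S1 -p-> S2 -q-> S4 -p-> S2 -q-> S4 -r-> S0 -p-> S1  → end S1, rejected
w3: Trace: S1 -p-> S2 -q-> S4 -r-> S0 -q-> S0 -p-> S1 -p-> S2 -r-> S1 -r-> S0 -q-> S0 -r-> S3 -r-> S4 -q-> S3 -r-> S4 -r-> S0 -r-> S3  → end S3, accepted
w4: Trace: S1 -q-> S1 -r-> S0 -r-> S3 -p-> S0 -q-> S0 -p-> S1 -r-> S0  → end S0, accepted

3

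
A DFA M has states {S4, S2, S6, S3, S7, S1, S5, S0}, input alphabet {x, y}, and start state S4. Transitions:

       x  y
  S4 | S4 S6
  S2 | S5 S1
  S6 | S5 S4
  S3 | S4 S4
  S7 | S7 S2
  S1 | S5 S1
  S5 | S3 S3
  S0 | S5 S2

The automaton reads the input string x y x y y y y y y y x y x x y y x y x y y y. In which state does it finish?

S6

start at S4
read 'x': S4 → S4
read 'y': S4 → S6
read 'x': S6 → S5
read 'y': S5 → S3
read 'y': S3 → S4
read 'y': S4 → S6
read 'y': S6 → S4
read 'y': S4 → S6
read 'y': S6 → S4
read 'y': S4 → S6
read 'x': S6 → S5
read 'y': S5 → S3
read 'x': S3 → S4
read 'x': S4 → S4
read 'y': S4 → S6
read 'y': S6 → S4
read 'x': S4 → S4
read 'y': S4 → S6
read 'x': S6 → S5
read 'y': S5 → S3
read 'y': S3 → S4
read 'y': S4 → S6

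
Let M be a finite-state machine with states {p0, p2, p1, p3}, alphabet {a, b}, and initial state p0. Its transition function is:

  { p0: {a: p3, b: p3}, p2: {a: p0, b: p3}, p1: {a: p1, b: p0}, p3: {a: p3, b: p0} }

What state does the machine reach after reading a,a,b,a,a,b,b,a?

Trace: p0 -a-> p3 -a-> p3 -b-> p0 -a-> p3 -a-> p3 -b-> p0 -b-> p3 -a-> p3

p3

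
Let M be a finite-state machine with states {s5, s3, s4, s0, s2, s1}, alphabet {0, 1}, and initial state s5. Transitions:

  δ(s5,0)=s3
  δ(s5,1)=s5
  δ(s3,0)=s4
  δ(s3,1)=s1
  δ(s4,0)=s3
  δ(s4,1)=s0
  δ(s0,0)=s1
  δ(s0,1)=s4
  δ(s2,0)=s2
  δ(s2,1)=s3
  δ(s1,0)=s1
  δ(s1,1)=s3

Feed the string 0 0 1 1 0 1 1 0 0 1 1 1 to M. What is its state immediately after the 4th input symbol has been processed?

s5 → s3 → s4 → s0 → s4
After 4 symbols: s4.

s4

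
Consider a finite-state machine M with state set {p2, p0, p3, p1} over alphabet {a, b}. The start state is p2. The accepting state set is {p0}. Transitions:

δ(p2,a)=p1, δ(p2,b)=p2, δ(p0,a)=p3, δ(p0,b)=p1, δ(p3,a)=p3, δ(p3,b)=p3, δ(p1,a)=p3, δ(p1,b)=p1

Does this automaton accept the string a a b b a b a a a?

No

Trace: p2 -a-> p1 -a-> p3 -b-> p3 -b-> p3 -a-> p3 -b-> p3 -a-> p3 -a-> p3 -a-> p3
End state p3 is not accepting.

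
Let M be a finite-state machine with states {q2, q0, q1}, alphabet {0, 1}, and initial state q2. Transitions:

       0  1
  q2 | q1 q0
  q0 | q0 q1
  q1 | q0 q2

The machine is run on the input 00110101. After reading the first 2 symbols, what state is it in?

q2 → q1 → q0
After 2 symbols: q0.

q0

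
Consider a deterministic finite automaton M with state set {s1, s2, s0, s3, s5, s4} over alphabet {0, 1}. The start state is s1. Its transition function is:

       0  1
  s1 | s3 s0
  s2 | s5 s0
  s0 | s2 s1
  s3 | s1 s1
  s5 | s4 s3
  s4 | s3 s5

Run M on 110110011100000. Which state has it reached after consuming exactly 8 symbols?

start at s1
read '1': s1 → s0
read '1': s0 → s1
read '0': s1 → s3
read '1': s3 → s1
read '1': s1 → s0
read '0': s0 → s2
read '0': s2 → s5
read '1': s5 → s3
After 8 symbols: s3.

s3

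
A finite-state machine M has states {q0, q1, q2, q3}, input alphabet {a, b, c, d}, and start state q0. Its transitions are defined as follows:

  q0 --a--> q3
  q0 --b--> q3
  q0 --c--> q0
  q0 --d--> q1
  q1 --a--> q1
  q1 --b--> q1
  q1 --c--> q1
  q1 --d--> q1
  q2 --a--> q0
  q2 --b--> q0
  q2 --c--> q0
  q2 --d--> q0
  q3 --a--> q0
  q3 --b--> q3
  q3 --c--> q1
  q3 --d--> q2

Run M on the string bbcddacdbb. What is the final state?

q1

q0 → q3 → q3 → q1 → q1 → q1 → q1 → q1 → q1 → q1 → q1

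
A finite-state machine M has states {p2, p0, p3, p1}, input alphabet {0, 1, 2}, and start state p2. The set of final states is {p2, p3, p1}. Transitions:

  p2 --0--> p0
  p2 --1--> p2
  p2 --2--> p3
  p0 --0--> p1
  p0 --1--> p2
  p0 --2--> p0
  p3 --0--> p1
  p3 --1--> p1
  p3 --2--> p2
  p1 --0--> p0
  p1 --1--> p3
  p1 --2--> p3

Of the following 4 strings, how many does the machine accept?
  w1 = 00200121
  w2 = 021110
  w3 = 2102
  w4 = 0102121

w1: Trace: p2 -0-> p0 -0-> p1 -2-> p3 -0-> p1 -0-> p0 -1-> p2 -2-> p3 -1-> p1  → end p1, accepted
w2: Trace: p2 -0-> p0 -2-> p0 -1-> p2 -1-> p2 -1-> p2 -0-> p0  → end p0, rejected
w3: Trace: p2 -2-> p3 -1-> p1 -0-> p0 -2-> p0  → end p0, rejected
w4: Trace: p2 -0-> p0 -1-> p2 -0-> p0 -2-> p0 -1-> p2 -2-> p3 -1-> p1  → end p1, accepted

2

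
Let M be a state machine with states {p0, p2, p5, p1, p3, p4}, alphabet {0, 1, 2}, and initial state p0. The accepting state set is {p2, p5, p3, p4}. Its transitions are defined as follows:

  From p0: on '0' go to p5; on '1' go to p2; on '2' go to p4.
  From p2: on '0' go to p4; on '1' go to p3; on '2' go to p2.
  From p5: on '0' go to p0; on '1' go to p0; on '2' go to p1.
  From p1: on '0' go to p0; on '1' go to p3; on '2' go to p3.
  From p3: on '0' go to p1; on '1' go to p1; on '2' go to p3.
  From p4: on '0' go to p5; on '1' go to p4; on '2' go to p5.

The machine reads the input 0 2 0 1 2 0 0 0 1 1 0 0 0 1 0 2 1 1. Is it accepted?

No

p0 → p5 → p1 → p0 → p2 → p2 → p4 → p5 → p0 → p2 → p3 → p1 → p0 → p5 → p0 → p5 → p1 → p3 → p1
End state p1 is not accepting.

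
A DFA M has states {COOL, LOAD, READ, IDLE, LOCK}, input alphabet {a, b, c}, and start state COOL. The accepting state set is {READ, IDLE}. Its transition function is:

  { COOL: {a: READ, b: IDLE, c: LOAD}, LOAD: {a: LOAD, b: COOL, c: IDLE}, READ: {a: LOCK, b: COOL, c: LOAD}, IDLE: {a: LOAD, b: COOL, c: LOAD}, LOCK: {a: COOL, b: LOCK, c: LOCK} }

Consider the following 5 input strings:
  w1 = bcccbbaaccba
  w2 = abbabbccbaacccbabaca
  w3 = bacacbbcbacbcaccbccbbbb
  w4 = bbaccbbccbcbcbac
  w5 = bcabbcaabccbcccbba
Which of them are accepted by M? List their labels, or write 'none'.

w1: COOL → IDLE → LOAD → IDLE → LOAD → COOL → IDLE → LOAD → LOAD → IDLE → LOAD → COOL → READ  → end READ, accepted
w2: COOL → READ → COOL → IDLE → LOAD → COOL → IDLE → LOAD → IDLE → COOL → READ → LOCK → LOCK → LOCK → LOCK → LOCK → COOL → IDLE → LOAD → IDLE → LOAD  → end LOAD, rejected
w3: COOL → IDLE → LOAD → IDLE → LOAD → IDLE → COOL → IDLE → LOAD → COOL → READ → LOAD → COOL → LOAD → LOAD → IDLE → LOAD → COOL → LOAD → IDLE → COOL → IDLE → COOL → IDLE  → end IDLE, accepted
w4: COOL → IDLE → COOL → READ → LOAD → IDLE → COOL → IDLE → LOAD → IDLE → COOL → LOAD → COOL → LOAD → COOL → READ → LOAD  → end LOAD, rejected
w5: COOL → IDLE → LOAD → LOAD → COOL → IDLE → LOAD → LOAD → LOAD → COOL → LOAD → IDLE → COOL → LOAD → IDLE → LOAD → COOL → IDLE → LOAD  → end LOAD, rejected

w1, w3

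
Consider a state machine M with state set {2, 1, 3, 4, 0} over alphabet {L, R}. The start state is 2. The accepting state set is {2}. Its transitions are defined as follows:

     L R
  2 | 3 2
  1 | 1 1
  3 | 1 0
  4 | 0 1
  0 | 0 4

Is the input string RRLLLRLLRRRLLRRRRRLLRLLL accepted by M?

No

2 → 2 → 2 → 3 → 1 → 1 → 1 → 1 → 1 → 1 → 1 → 1 → 1 → 1 → 1 → 1 → 1 → 1 → 1 → 1 → 1 → 1 → 1 → 1 → 1
End state 1 is not accepting.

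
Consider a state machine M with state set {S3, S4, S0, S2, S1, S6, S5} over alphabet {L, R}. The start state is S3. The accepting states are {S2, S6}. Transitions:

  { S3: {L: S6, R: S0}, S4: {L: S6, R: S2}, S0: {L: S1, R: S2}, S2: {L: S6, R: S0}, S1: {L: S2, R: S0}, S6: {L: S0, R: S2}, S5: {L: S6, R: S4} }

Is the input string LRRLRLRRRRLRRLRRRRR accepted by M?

No

Trace: S3 -L-> S6 -R-> S2 -R-> S0 -L-> S1 -R-> S0 -L-> S1 -R-> S0 -R-> S2 -R-> S0 -R-> S2 -L-> S6 -R-> S2 -R-> S0 -L-> S1 -R-> S0 -R-> S2 -R-> S0 -R-> S2 -R-> S0
End state S0 is not accepting.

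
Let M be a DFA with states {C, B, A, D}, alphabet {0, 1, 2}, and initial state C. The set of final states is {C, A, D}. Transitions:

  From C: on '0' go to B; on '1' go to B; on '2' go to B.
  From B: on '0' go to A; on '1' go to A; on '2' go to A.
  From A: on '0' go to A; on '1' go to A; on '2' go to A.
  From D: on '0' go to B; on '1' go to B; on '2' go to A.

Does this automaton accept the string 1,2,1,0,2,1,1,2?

Trace: C -1-> B -2-> A -1-> A -0-> A -2-> A -1-> A -1-> A -2-> A
End state A is accepting.

Yes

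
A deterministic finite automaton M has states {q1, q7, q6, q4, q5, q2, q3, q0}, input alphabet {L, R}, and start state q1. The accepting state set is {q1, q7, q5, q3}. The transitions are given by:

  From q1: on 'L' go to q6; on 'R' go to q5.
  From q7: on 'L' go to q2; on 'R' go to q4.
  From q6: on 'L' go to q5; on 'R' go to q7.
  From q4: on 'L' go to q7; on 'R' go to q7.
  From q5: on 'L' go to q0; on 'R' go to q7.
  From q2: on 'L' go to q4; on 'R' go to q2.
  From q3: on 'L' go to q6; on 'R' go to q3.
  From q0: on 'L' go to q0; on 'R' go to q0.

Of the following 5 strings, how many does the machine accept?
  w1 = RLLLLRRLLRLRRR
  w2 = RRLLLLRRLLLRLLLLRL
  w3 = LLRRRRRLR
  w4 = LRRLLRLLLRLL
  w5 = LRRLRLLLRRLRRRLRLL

1

w1: q1 → q5 → q0 → q0 → q0 → q0 → q0 → q0 → q0 → q0 → q0 → q0 → q0 → q0 → q0  → end q0, rejected
w2: q1 → q5 → q7 → q2 → q4 → q7 → q2 → q2 → q2 → q4 → q7 → q2 → q2 → q4 → q7 → q2 → q4 → q7 → q2  → end q2, rejected
w3: q1 → q6 → q5 → q7 → q4 → q7 → q4 → q7 → q2 → q2  → end q2, rejected
w4: q1 → q6 → q7 → q4 → q7 → q2 → q2 → q4 → q7 → q2 → q2 → q4 → q7  → end q7, accepted
w5: q1 → q6 → q7 → q4 → q7 → q4 → q7 → q2 → q4 → q7 → q4 → q7 → q4 → q7 → q4 → q7 → q4 → q7 → q2  → end q2, rejected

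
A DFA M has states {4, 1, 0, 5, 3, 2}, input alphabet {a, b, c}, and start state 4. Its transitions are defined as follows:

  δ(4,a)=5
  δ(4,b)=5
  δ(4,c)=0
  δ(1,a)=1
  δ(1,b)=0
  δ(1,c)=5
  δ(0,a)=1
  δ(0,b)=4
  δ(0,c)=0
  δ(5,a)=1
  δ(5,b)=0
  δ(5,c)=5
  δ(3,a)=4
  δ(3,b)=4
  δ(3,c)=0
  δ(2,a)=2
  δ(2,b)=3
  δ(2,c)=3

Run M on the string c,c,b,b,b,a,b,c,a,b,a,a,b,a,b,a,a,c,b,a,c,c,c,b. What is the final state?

0

start at 4
read 'c': 4 → 0
read 'c': 0 → 0
read 'b': 0 → 4
read 'b': 4 → 5
read 'b': 5 → 0
read 'a': 0 → 1
read 'b': 1 → 0
read 'c': 0 → 0
read 'a': 0 → 1
read 'b': 1 → 0
read 'a': 0 → 1
read 'a': 1 → 1
read 'b': 1 → 0
read 'a': 0 → 1
read 'b': 1 → 0
read 'a': 0 → 1
read 'a': 1 → 1
read 'c': 1 → 5
read 'b': 5 → 0
read 'a': 0 → 1
read 'c': 1 → 5
read 'c': 5 → 5
read 'c': 5 → 5
read 'b': 5 → 0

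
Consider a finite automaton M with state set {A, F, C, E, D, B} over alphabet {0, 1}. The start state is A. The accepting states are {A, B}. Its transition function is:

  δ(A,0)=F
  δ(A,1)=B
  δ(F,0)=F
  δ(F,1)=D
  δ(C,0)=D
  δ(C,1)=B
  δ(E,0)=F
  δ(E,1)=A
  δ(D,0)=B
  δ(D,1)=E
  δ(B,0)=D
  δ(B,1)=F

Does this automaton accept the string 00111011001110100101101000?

Trace: A -0-> F -0-> F -1-> D -1-> E -1-> A -0-> F -1-> D -1-> E -0-> F -0-> F -1-> D -1-> E -1-> A -0-> F -1-> D -0-> B -0-> D -1-> E -0-> F -1-> D -1-> E -0-> F -1-> D -0-> B -0-> D -0-> B
End state B is accepting.

Yes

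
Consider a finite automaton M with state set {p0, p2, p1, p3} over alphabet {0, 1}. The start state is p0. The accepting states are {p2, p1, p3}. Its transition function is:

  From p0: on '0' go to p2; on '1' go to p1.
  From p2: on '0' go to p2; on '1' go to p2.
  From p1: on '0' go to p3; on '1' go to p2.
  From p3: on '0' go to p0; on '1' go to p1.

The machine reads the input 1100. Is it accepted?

Yes

p0 → p1 → p2 → p2 → p2
End state p2 is accepting.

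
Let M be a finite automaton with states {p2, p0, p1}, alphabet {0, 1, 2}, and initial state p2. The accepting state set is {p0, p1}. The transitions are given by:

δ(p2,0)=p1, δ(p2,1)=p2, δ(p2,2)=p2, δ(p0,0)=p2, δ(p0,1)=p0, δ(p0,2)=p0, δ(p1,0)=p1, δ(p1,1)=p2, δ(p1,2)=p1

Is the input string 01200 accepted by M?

Yes

start at p2
read '0': p2 → p1
read '1': p1 → p2
read '2': p2 → p2
read '0': p2 → p1
read '0': p1 → p1
End state p1 is accepting.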